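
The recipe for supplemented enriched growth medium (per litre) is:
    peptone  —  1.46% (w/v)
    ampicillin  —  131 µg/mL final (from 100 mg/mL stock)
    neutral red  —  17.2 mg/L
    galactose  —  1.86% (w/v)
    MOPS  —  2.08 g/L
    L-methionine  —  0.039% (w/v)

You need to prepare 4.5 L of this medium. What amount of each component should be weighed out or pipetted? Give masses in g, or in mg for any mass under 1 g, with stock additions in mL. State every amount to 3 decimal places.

Working volume: 4.5 L.
peptone: 1.46 g per 100 mL × 4500 mL ÷ 100 = 65.700 g
ampicillin: dilute stock: 131 µg/mL × 4500 mL ÷ 100000 µg/mL = 5.895 mL
neutral red: 17.2 mg/L × 4.5 L = 77.400 mg
galactose: 1.86% w/v = 18.6 g/L → 18.6 × 4.5 L = 83.700 g
MOPS: 2.08 g/L × 4.5 L = 9.360 g
L-methionine: 0.039 g per 100 mL × 4500 mL ÷ 100 = 1.755 g

peptone 65.700 g; ampicillin 5.895 mL; neutral red 77.400 mg; galactose 83.700 g; MOPS 9.360 g; L-methionine 1.755 g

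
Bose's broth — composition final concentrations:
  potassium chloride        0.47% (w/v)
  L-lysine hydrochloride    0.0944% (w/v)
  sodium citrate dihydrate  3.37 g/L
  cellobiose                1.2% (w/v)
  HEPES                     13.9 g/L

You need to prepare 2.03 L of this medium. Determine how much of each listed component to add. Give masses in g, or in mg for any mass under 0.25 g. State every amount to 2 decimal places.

potassium chloride 9.54 g; L-lysine hydrochloride 1.92 g; sodium citrate dihydrate 6.84 g; cellobiose 24.36 g; HEPES 28.22 g

Scale factor relative to 1 L: 2.03.
potassium chloride: 0.47% w/v = 4.7 g/L → 4.7 × 2.03 L = 9.54 g
L-lysine hydrochloride: 0.0944% w/v = 0.944 g/L → 0.944 × 2.03 L = 1.92 g
sodium citrate dihydrate: 3.37 g/L × 2.03 L = 6.84 g
cellobiose: 1.2 g per 100 mL × 2030 mL ÷ 100 = 24.36 g
HEPES: 13.9 g/L × 2.03 L = 28.22 g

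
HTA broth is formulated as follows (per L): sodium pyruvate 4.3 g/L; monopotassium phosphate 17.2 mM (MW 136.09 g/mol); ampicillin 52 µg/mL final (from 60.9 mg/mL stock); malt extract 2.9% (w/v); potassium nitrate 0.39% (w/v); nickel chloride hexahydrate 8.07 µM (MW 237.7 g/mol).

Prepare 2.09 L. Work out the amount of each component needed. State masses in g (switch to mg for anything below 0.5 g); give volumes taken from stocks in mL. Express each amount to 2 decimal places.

Scale factor relative to 1 L: 2.09.
sodium pyruvate: 4.3 g/L × 2.09 L = 8.99 g
monopotassium phosphate: 17.2 mmol/L × 136.09 g/mol × 2.09 L ÷ 1000 = 4.89 g
ampicillin: C1V1 = C2V2 → 52 µg/mL × 2090 mL ÷ 60900 µg/mL = 1.78 mL
malt extract: 2.9% w/v = 29 g/L → 29 × 2.09 L = 60.61 g
potassium nitrate: 0.39% w/v = 3.9 g/L → 3.9 × 2.09 L = 8.15 g
nickel chloride hexahydrate: 8.07 µmol/L × 237.7 g/mol × 2.09 L ÷ 1000 = 4.01 mg

sodium pyruvate 8.99 g; monopotassium phosphate 4.89 g; ampicillin 1.78 mL; malt extract 60.61 g; potassium nitrate 8.15 g; nickel chloride hexahydrate 4.01 mg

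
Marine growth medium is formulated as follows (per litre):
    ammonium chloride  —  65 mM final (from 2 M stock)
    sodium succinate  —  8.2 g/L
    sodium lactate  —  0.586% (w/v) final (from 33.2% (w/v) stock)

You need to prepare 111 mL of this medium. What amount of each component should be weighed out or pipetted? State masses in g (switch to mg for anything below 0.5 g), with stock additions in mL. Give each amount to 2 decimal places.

ammonium chloride 3.61 mL; sodium succinate 0.91 g; sodium lactate 1.96 mL

Working volume: 111 mL = 0.111 L.
ammonium chloride: V = C2·V2/C1 = 65 mM × 111 mL ÷ 2000 mM = 3.61 mL
sodium succinate: 8.2 g/L × 0.111 L = 0.91 g
sodium lactate: C1V1 = C2V2 → 0.586% ÷ 33.2% × 111 mL = 1.96 mL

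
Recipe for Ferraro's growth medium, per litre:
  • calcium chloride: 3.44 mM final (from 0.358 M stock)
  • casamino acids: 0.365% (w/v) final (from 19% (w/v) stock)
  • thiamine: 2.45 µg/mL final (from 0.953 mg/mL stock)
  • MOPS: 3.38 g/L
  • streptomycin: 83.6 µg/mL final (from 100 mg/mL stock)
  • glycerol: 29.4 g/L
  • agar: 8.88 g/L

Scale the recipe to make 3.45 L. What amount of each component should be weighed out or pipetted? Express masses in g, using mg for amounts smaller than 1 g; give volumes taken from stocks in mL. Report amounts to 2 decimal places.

Scale factor relative to 1 L: 3.45.
calcium chloride: V = C2·V2/C1 = 3.44 mM × 3450 mL ÷ 358 mM = 33.15 mL
casamino acids: C1V1 = C2V2 → 0.365% ÷ 19% × 3450 mL = 66.28 mL
thiamine: V = C2·V2/C1 = 2.45 µg/mL × 3450 mL ÷ 953 µg/mL = 8.87 mL
MOPS: 3.38 g/L × 3.45 L = 11.66 g
streptomycin: V = C2·V2/C1 = 83.6 µg/mL × 3450 mL ÷ 100000 µg/mL = 2.88 mL
glycerol: 29.4 g/L × 3.45 L = 101.43 g
agar: 8.88 g/L × 3.45 L = 30.64 g

calcium chloride 33.15 mL; casamino acids 66.28 mL; thiamine 8.87 mL; MOPS 11.66 g; streptomycin 2.88 mL; glycerol 101.43 g; agar 30.64 g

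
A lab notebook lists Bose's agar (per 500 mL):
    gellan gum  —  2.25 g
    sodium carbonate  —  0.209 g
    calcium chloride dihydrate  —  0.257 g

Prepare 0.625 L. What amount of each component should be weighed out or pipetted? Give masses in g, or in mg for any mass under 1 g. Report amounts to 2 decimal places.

gellan gum 2.81 g; sodium carbonate 261.25 mg; calcium chloride dihydrate 321.25 mg

Scale factor = 625 mL / 500 mL = 1.25.
gellan gum: 2.25 g × (625 mL / 500 mL) = 2.81 g
sodium carbonate: 0.209 g × (625 mL / 500 mL) = 0.26125 g = 261.25 mg
calcium chloride dihydrate: 0.257 g × (625 mL / 500 mL) = 0.32125 g = 321.25 mg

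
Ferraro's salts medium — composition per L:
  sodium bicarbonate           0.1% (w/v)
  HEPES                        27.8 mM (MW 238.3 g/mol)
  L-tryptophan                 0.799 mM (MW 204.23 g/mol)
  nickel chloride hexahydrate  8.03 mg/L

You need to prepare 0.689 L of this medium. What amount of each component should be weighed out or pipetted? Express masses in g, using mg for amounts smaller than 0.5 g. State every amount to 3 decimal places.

sodium bicarbonate 0.689 g; HEPES 4.564 g; L-tryptophan 112.431 mg; nickel chloride hexahydrate 5.533 mg

Scale factor relative to 1 L: 0.689.
sodium bicarbonate: 0.1% w/v = 1 g/L → 1 × 0.689 L = 0.689 g
HEPES: 27.8 mmol/L × 238.3 g/mol × 0.689 L ÷ 1000 = 4.564 g
L-tryptophan: 0.799 mmol/L × 204.23 mg/mmol × 0.689 L = 112.431 mg
nickel chloride hexahydrate: 8.03 mg/L × 0.689 L = 5.533 mg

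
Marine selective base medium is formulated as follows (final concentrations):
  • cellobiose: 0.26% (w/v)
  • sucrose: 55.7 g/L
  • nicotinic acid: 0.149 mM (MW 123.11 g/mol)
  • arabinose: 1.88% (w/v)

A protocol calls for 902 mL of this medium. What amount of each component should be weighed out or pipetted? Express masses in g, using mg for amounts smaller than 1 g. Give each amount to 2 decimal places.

cellobiose 2.35 g; sucrose 50.24 g; nicotinic acid 16.55 mg; arabinose 16.96 g

Working volume: 902 mL = 0.902 L.
cellobiose: 0.26% w/v = 2.6 g/L → 2.6 × 0.902 L = 2.35 g
sucrose: 55.7 g/L × 0.902 L = 50.24 g
nicotinic acid: 0.149 mmol/L × 123.11 mg/mmol × 0.902 L = 16.55 mg
arabinose: 1.88% w/v = 18.8 g/L → 18.8 × 0.902 L = 16.96 g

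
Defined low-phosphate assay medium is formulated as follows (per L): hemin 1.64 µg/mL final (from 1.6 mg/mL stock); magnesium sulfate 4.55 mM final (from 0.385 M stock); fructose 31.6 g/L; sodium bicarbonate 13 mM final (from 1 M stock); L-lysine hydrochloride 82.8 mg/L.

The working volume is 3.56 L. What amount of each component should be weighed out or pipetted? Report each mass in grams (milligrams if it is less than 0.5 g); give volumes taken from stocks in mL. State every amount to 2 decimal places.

Scale factor relative to 1 L: 3.56.
hemin: dilute stock: 1.64 µg/mL × 3560 mL ÷ 1600 µg/mL = 3.65 mL
magnesium sulfate: dilute stock: 4.55 mM × 3560 mL ÷ 385 mM = 42.07 mL
fructose: 31.6 g/L × 3.56 L = 112.50 g
sodium bicarbonate: dilute stock: 13 mM × 3560 mL ÷ 1000 mM = 46.28 mL
L-lysine hydrochloride: 82.8 mg/L × 3.56 L = 294.77 mg

hemin 3.65 mL; magnesium sulfate 42.07 mL; fructose 112.50 g; sodium bicarbonate 46.28 mL; L-lysine hydrochloride 294.77 mg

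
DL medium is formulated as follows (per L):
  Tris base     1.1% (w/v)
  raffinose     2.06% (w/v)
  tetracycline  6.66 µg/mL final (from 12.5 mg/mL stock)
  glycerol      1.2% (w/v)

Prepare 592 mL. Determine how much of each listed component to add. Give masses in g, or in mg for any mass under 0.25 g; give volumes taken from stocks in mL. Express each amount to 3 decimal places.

Tris base 6.512 g; raffinose 12.195 g; tetracycline 0.315 mL; glycerol 7.104 g

Scale factor relative to 1 L: 0.592.
Tris base: 1.1% w/v = 11 g/L → 11 × 0.592 L = 6.512 g
raffinose: 2.06 g per 100 mL × 592 mL ÷ 100 = 12.195 g
tetracycline: V = C2·V2/C1 = 6.66 µg/mL × 592 mL ÷ 12500 µg/mL = 0.315 mL
glycerol: 1.2 g per 100 mL × 592 mL ÷ 100 = 7.104 g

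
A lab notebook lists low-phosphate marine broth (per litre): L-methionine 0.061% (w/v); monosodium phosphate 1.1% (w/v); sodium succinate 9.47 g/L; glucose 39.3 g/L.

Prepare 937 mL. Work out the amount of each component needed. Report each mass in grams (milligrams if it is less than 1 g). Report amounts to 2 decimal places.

Target volume = 937 mL = 0.937 L.
L-methionine: 0.061 g per 100 mL × 937 mL ÷ 100 = 0.57157 g = 571.57 mg
monosodium phosphate: 1.1% w/v = 11 g/L → 11 × 0.937 L = 10.31 g
sodium succinate: 9.47 g/L × 0.937 L = 8.87 g
glucose: 39.3 g/L × 0.937 L = 36.82 g

L-methionine 571.57 mg; monosodium phosphate 10.31 g; sodium succinate 8.87 g; glucose 36.82 g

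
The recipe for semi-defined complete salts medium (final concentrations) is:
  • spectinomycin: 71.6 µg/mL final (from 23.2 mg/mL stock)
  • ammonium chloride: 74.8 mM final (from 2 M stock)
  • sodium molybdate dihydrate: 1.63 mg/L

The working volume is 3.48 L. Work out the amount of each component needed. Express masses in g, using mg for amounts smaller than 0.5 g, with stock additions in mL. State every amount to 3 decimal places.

spectinomycin 10.740 mL; ammonium chloride 130.152 mL; sodium molybdate dihydrate 5.672 mg

Scale factor relative to 1 L: 3.48.
spectinomycin: C1V1 = C2V2 → 71.6 µg/mL × 3480 mL ÷ 23200 µg/mL = 10.740 mL
ammonium chloride: C1V1 = C2V2 → 74.8 mM × 3480 mL ÷ 2000 mM = 130.152 mL
sodium molybdate dihydrate: 1.63 mg/L × 3.48 L = 5.672 mg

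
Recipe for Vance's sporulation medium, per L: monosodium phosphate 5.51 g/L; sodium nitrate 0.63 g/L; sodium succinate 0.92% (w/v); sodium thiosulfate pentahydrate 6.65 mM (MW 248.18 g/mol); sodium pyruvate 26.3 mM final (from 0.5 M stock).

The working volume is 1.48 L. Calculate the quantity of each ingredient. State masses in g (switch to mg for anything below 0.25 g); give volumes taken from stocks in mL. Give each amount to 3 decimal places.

monosodium phosphate 8.155 g; sodium nitrate 0.932 g; sodium succinate 13.616 g; sodium thiosulfate pentahydrate 2.443 g; sodium pyruvate 77.848 mL

Scale factor relative to 1 L: 1.48.
monosodium phosphate: 5.51 g/L × 1.48 L = 8.155 g
sodium nitrate: 0.63 g/L × 1.48 L = 0.932 g
sodium succinate: 0.92 g per 100 mL × 1480 mL ÷ 100 = 13.616 g
sodium thiosulfate pentahydrate: 6.65 mmol/L × 248.18 g/mol × 1.48 L ÷ 1000 = 2.443 g
sodium pyruvate: V = C2·V2/C1 = 26.3 mM × 1480 mL ÷ 500 mM = 77.848 mL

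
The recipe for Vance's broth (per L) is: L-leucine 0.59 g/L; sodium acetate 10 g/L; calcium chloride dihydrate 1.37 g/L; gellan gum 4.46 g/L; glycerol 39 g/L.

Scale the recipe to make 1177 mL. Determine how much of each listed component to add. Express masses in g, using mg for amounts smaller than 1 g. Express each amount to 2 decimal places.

L-leucine 694.43 mg; sodium acetate 11.77 g; calcium chloride dihydrate 1.61 g; gellan gum 5.25 g; glycerol 45.90 g

Working volume: 1177 mL = 1.177 L.
L-leucine: 0.59 g/L × 1.177 L = 0.69443 g = 694.43 mg
sodium acetate: 10 g/L × 1.177 L = 11.77 g
calcium chloride dihydrate: 1.37 g/L × 1.177 L = 1.61 g
gellan gum: 4.46 g/L × 1.177 L = 5.25 g
glycerol: 39 g/L × 1.177 L = 45.90 g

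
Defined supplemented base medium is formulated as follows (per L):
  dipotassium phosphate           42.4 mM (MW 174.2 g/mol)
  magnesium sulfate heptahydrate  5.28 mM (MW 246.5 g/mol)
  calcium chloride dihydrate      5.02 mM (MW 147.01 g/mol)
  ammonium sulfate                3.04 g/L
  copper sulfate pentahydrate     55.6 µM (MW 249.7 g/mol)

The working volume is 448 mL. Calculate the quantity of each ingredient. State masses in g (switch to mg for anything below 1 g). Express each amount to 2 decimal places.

dipotassium phosphate 3.31 g; magnesium sulfate heptahydrate 583.08 mg; calcium chloride dihydrate 330.62 mg; ammonium sulfate 1.36 g; copper sulfate pentahydrate 6.22 mg

Scale factor relative to 1 L: 0.448.
dipotassium phosphate: 42.4 mmol/L × 174.2 g/mol × 0.448 L ÷ 1000 = 3.31 g
magnesium sulfate heptahydrate: 5.28 mmol/L × 246.5 mg/mmol × 0.448 L = 583.08 mg
calcium chloride dihydrate: 5.02 mmol/L × 147.01 mg/mmol × 0.448 L = 330.62 mg
ammonium sulfate: 3.04 g/L × 0.448 L = 1.36 g
copper sulfate pentahydrate: 55.6 µmol/L × 249.7 g/mol × 0.448 L ÷ 1000 = 6.22 mg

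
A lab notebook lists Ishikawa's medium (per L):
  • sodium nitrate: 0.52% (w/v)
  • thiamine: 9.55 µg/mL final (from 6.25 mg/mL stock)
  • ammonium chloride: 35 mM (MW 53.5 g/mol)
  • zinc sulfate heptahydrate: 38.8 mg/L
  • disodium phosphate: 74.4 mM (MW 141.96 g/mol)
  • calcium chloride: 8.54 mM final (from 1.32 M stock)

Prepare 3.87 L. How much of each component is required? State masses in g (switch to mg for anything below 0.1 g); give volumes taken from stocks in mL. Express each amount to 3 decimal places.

sodium nitrate 20.124 g; thiamine 5.913 mL; ammonium chloride 7.247 g; zinc sulfate heptahydrate 0.150 g; disodium phosphate 40.874 g; calcium chloride 25.038 mL

Working volume: 3.87 L.
sodium nitrate: 0.52% w/v = 5.2 g/L → 5.2 × 3.87 L = 20.124 g
thiamine: dilute stock: 9.55 µg/mL × 3870 mL ÷ 6250 µg/mL = 5.913 mL
ammonium chloride: 35 mmol/L × 53.5 g/mol × 3.87 L ÷ 1000 = 7.247 g
zinc sulfate heptahydrate: 38.8 mg/L × 3.87 L = 150.156 mg = 0.150 g
disodium phosphate: 74.4 mmol/L × 141.96 g/mol × 3.87 L ÷ 1000 = 40.874 g
calcium chloride: C1V1 = C2V2 → 8.54 mM × 3870 mL ÷ 1320 mM = 25.038 mL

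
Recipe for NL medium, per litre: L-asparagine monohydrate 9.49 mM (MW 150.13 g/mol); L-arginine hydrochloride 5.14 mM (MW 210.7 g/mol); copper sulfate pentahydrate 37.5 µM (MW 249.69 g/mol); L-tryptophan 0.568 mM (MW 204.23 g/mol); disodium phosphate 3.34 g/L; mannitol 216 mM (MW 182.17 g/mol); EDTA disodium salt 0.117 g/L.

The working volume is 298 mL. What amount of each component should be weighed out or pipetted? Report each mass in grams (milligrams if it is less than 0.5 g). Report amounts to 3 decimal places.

L-asparagine monohydrate 424.571 mg; L-arginine hydrochloride 322.733 mg; copper sulfate pentahydrate 2.790 mg; L-tryptophan 34.569 mg; disodium phosphate 0.995 g; mannitol 11.726 g; EDTA disodium salt 34.866 mg

Scale factor relative to 1 L: 0.298.
L-asparagine monohydrate: 9.49 mmol/L × 150.13 mg/mmol × 0.298 L = 424.571 mg
L-arginine hydrochloride: 5.14 mmol/L × 210.7 mg/mmol × 0.298 L = 322.733 mg
copper sulfate pentahydrate: 37.5 µmol/L × 249.69 g/mol × 0.298 L ÷ 1000 = 2.790 mg
L-tryptophan: 0.568 mmol/L × 204.23 mg/mmol × 0.298 L = 34.569 mg
disodium phosphate: 3.34 g/L × 0.298 L = 0.995 g
mannitol: 216 mmol/L × 182.17 g/mol × 0.298 L ÷ 1000 = 11.726 g
EDTA disodium salt: 0.117 g/L × 0.298 L = 0.034866 g = 34.866 mg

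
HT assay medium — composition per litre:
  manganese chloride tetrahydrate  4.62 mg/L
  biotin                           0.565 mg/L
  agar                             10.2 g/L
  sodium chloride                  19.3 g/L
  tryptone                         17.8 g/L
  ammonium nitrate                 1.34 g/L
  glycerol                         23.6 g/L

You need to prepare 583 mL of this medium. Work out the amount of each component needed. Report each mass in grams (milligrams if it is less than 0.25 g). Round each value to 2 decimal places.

Working volume: 583 mL = 0.583 L.
manganese chloride tetrahydrate: 4.62 mg/L × 0.583 L = 2.69 mg
biotin: 0.565 mg/L × 0.583 L = 0.33 mg
agar: 10.2 g/L × 0.583 L = 5.95 g
sodium chloride: 19.3 g/L × 0.583 L = 11.25 g
tryptone: 17.8 g/L × 0.583 L = 10.38 g
ammonium nitrate: 1.34 g/L × 0.583 L = 0.78 g
glycerol: 23.6 g/L × 0.583 L = 13.76 g

manganese chloride tetrahydrate 2.69 mg; biotin 0.33 mg; agar 5.95 g; sodium chloride 11.25 g; tryptone 10.38 g; ammonium nitrate 0.78 g; glycerol 13.76 g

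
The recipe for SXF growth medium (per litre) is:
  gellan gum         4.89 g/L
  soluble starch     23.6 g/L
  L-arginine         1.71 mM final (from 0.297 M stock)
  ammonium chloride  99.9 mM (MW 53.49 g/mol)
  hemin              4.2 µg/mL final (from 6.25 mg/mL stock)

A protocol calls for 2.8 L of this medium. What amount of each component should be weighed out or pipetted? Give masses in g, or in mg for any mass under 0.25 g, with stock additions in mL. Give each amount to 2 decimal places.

Scale factor relative to 1 L: 2.8.
gellan gum: 4.89 g/L × 2.8 L = 13.69 g
soluble starch: 23.6 g/L × 2.8 L = 66.08 g
L-arginine: V = C2·V2/C1 = 1.71 mM × 2800 mL ÷ 297 mM = 16.12 mL
ammonium chloride: 99.9 mmol/L × 53.49 g/mol × 2.8 L ÷ 1000 = 14.96 g
hemin: V = C2·V2/C1 = 4.2 µg/mL × 2800 mL ÷ 6250 µg/mL = 1.88 mL

gellan gum 13.69 g; soluble starch 66.08 g; L-arginine 16.12 mL; ammonium chloride 14.96 g; hemin 1.88 mL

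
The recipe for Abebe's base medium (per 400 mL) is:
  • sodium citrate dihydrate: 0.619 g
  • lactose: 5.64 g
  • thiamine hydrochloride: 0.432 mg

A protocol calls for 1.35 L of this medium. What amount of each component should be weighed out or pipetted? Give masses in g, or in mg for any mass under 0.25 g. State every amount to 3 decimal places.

sodium citrate dihydrate 2.089 g; lactose 19.035 g; thiamine hydrochloride 1.458 mg

Scale factor = 1350 mL / 400 mL = 3.375.
sodium citrate dihydrate: 0.619 g × (1350 mL / 400 mL) = 2.089 g
lactose: 5.64 g × (1350 mL / 400 mL) = 19.035 g
thiamine hydrochloride: 0.432 mg × (1350 mL / 400 mL) = 1.458 mg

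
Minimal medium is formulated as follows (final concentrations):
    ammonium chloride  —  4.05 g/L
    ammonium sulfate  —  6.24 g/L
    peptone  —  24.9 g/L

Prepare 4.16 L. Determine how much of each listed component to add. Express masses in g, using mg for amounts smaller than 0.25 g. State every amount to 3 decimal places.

ammonium chloride 16.848 g; ammonium sulfate 25.958 g; peptone 103.584 g

Working volume: 4.16 L.
ammonium chloride: 4.05 g/L × 4.16 L = 16.848 g
ammonium sulfate: 6.24 g/L × 4.16 L = 25.958 g
peptone: 24.9 g/L × 4.16 L = 103.584 g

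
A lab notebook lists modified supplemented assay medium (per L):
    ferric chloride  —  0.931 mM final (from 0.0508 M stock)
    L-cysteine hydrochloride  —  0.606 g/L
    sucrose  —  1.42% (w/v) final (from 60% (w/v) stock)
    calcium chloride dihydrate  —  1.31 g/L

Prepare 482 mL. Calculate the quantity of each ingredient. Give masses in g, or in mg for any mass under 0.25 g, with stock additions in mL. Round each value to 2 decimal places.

ferric chloride 8.83 mL; L-cysteine hydrochloride 0.29 g; sucrose 11.41 mL; calcium chloride dihydrate 0.63 g

Target volume = 482 mL = 0.482 L.
ferric chloride: dilute stock: 0.931 mM × 482 mL ÷ 50.8 mM = 8.83 mL
L-cysteine hydrochloride: 0.606 g/L × 0.482 L = 0.29 g
sucrose: C1V1 = C2V2 → 1.42% ÷ 60% × 482 mL = 11.41 mL
calcium chloride dihydrate: 1.31 g/L × 0.482 L = 0.63 g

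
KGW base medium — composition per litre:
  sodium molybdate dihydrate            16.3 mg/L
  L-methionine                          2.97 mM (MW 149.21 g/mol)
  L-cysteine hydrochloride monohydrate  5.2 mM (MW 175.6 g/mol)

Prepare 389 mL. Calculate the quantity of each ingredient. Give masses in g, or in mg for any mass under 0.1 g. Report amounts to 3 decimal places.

Working volume: 389 mL = 0.389 L.
sodium molybdate dihydrate: 16.3 mg/L × 0.389 L = 6.341 mg
L-methionine: 2.97 mmol/L × 149.21 g/mol × 0.389 L ÷ 1000 = 0.172 g
L-cysteine hydrochloride monohydrate: 5.2 mmol/L × 175.6 g/mol × 0.389 L ÷ 1000 = 0.355 g

sodium molybdate dihydrate 6.341 mg; L-methionine 0.172 g; L-cysteine hydrochloride monohydrate 0.355 g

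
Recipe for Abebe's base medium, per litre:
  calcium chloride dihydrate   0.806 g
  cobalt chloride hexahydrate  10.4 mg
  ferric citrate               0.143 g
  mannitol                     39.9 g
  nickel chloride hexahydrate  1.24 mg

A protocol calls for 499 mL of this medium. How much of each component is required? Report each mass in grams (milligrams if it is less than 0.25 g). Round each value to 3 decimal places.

calcium chloride dihydrate 0.402 g; cobalt chloride hexahydrate 5.190 mg; ferric citrate 71.357 mg; mannitol 19.910 g; nickel chloride hexahydrate 0.619 mg

Scale factor = 499 mL / 1000 mL = 0.499.
calcium chloride dihydrate: 0.806 g × (499 mL / 1000 mL) = 0.402 g
cobalt chloride hexahydrate: 10.4 mg × (499 mL / 1000 mL) = 5.190 mg
ferric citrate: 0.143 g × (499 mL / 1000 mL) = 0.071357 g = 71.357 mg
mannitol: 39.9 g × (499 mL / 1000 mL) = 19.910 g
nickel chloride hexahydrate: 1.24 mg × (499 mL / 1000 mL) = 0.619 mg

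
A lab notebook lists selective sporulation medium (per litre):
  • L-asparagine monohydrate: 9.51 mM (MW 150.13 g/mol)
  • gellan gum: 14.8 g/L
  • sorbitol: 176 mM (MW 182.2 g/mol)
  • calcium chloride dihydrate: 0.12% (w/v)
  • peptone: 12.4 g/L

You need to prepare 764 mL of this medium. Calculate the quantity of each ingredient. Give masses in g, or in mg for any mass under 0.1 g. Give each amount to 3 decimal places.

L-asparagine monohydrate 1.091 g; gellan gum 11.307 g; sorbitol 24.499 g; calcium chloride dihydrate 0.917 g; peptone 9.474 g

Target volume = 764 mL = 0.764 L.
L-asparagine monohydrate: 9.51 mmol/L × 150.13 g/mol × 0.764 L ÷ 1000 = 1.091 g
gellan gum: 14.8 g/L × 0.764 L = 11.307 g
sorbitol: 176 mmol/L × 182.2 g/mol × 0.764 L ÷ 1000 = 24.499 g
calcium chloride dihydrate: 0.12 g per 100 mL × 764 mL ÷ 100 = 0.917 g
peptone: 12.4 g/L × 0.764 L = 9.474 g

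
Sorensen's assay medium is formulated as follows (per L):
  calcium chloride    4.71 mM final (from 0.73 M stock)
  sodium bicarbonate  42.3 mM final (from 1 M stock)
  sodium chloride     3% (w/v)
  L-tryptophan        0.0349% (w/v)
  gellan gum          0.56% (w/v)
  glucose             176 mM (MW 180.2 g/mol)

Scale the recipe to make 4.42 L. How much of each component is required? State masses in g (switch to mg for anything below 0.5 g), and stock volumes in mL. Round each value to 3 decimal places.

calcium chloride 28.518 mL; sodium bicarbonate 186.966 mL; sodium chloride 132.600 g; L-tryptophan 1.543 g; gellan gum 24.752 g; glucose 140.181 g

Scale factor relative to 1 L: 4.42.
calcium chloride: dilute stock: 4.71 mM × 4420 mL ÷ 730 mM = 28.518 mL
sodium bicarbonate: C1V1 = C2V2 → 42.3 mM × 4420 mL ÷ 1000 mM = 186.966 mL
sodium chloride: 3 g per 100 mL × 4420 mL ÷ 100 = 132.600 g
L-tryptophan: 0.0349 g per 100 mL × 4420 mL ÷ 100 = 1.543 g
gellan gum: 0.56 g per 100 mL × 4420 mL ÷ 100 = 24.752 g
glucose: 176 mmol/L × 180.2 g/mol × 4.42 L ÷ 1000 = 140.181 g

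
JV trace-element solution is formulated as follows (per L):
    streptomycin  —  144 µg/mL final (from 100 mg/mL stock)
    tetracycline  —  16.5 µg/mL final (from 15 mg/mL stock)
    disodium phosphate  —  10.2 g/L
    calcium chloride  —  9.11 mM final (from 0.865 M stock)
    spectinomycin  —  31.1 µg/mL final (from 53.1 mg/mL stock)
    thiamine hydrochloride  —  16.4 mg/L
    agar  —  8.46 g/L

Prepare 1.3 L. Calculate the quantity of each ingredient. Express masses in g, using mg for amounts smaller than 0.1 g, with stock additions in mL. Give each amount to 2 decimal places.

Scale factor relative to 1 L: 1.3.
streptomycin: V = C2·V2/C1 = 144 µg/mL × 1300 mL ÷ 100000 µg/mL = 1.87 mL
tetracycline: dilute stock: 16.5 µg/mL × 1300 mL ÷ 15000 µg/mL = 1.43 mL
disodium phosphate: 10.2 g/L × 1.3 L = 13.26 g
calcium chloride: dilute stock: 9.11 mM × 1300 mL ÷ 865 mM = 13.69 mL
spectinomycin: V = C2·V2/C1 = 31.1 µg/mL × 1300 mL ÷ 53100 µg/mL = 0.76 mL
thiamine hydrochloride: 16.4 mg/L × 1.3 L = 21.32 mg
agar: 8.46 g/L × 1.3 L = 11.00 g

streptomycin 1.87 mL; tetracycline 1.43 mL; disodium phosphate 13.26 g; calcium chloride 13.69 mL; spectinomycin 0.76 mL; thiamine hydrochloride 21.32 mg; agar 11.00 g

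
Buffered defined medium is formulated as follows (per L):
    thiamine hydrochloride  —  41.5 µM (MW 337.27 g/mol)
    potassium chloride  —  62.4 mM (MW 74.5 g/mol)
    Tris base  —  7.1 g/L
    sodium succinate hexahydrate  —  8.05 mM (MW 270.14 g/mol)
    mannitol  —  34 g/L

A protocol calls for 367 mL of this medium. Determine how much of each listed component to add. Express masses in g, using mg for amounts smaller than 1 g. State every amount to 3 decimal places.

Scale factor relative to 1 L: 0.367.
thiamine hydrochloride: 41.5 µmol/L × 337.27 g/mol × 0.367 L ÷ 1000 = 5.137 mg
potassium chloride: 62.4 mmol/L × 74.5 g/mol × 0.367 L ÷ 1000 = 1.706 g
Tris base: 7.1 g/L × 0.367 L = 2.606 g
sodium succinate hexahydrate: 8.05 mmol/L × 270.14 mg/mmol × 0.367 L = 798.088 mg
mannitol: 34 g/L × 0.367 L = 12.478 g

thiamine hydrochloride 5.137 mg; potassium chloride 1.706 g; Tris base 2.606 g; sodium succinate hexahydrate 798.088 mg; mannitol 12.478 g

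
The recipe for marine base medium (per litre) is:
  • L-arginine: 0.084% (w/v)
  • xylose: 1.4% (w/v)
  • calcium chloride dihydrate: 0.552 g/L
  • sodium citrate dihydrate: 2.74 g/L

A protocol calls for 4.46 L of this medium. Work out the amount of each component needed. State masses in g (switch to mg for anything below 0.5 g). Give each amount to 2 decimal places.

Scale factor relative to 1 L: 4.46.
L-arginine: 0.084% w/v = 0.84 g/L → 0.84 × 4.46 L = 3.75 g
xylose: 1.4 g per 100 mL × 4460 mL ÷ 100 = 62.44 g
calcium chloride dihydrate: 0.552 g/L × 4.46 L = 2.46 g
sodium citrate dihydrate: 2.74 g/L × 4.46 L = 12.22 g

L-arginine 3.75 g; xylose 62.44 g; calcium chloride dihydrate 2.46 g; sodium citrate dihydrate 12.22 g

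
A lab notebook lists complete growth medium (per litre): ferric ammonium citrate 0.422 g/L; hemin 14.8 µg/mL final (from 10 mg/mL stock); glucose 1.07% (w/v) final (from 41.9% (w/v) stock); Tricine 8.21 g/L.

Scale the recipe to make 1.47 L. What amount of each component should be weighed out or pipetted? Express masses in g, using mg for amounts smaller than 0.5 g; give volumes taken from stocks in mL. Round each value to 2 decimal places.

ferric ammonium citrate 0.62 g; hemin 2.18 mL; glucose 37.54 mL; Tricine 12.07 g

Scale factor relative to 1 L: 1.47.
ferric ammonium citrate: 0.422 g/L × 1.47 L = 0.62 g
hemin: C1V1 = C2V2 → 14.8 µg/mL × 1470 mL ÷ 10000 µg/mL = 2.18 mL
glucose: V = C2·V2/C1 = 1.07% ÷ 41.9% × 1470 mL = 37.54 mL
Tricine: 8.21 g/L × 1.47 L = 12.07 g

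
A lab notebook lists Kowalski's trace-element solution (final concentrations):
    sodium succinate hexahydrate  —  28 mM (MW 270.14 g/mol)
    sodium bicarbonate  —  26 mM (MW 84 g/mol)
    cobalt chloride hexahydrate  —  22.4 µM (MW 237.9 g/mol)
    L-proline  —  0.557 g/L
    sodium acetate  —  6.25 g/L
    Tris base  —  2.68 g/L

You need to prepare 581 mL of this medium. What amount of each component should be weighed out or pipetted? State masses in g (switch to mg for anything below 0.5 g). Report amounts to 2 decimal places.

Target volume = 581 mL = 0.581 L.
sodium succinate hexahydrate: 28 mmol/L × 270.14 g/mol × 0.581 L ÷ 1000 = 4.39 g
sodium bicarbonate: 26 mmol/L × 84 g/mol × 0.581 L ÷ 1000 = 1.27 g
cobalt chloride hexahydrate: 22.4 µmol/L × 237.9 g/mol × 0.581 L ÷ 1000 = 3.10 mg
L-proline: 0.557 g/L × 0.581 L = 0.323617 g = 323.62 mg
sodium acetate: 6.25 g/L × 0.581 L = 3.63 g
Tris base: 2.68 g/L × 0.581 L = 1.56 g

sodium succinate hexahydrate 4.39 g; sodium bicarbonate 1.27 g; cobalt chloride hexahydrate 3.10 mg; L-proline 323.62 mg; sodium acetate 3.63 g; Tris base 1.56 g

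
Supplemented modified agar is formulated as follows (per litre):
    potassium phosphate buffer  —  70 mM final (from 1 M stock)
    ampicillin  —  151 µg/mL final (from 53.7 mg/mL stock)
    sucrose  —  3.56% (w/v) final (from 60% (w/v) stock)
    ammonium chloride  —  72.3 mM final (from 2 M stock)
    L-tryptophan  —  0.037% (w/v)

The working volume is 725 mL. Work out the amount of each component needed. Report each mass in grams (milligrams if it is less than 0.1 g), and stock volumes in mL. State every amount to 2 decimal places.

Target volume = 725 mL = 0.725 L.
potassium phosphate buffer: dilute stock: 70 mM × 725 mL ÷ 1000 mM = 50.75 mL
ampicillin: V = C2·V2/C1 = 151 µg/mL × 725 mL ÷ 53700 µg/mL = 2.04 mL
sucrose: V = C2·V2/C1 = 3.56% ÷ 60% × 725 mL = 43.02 mL
ammonium chloride: dilute stock: 72.3 mM × 725 mL ÷ 2000 mM = 26.21 mL
L-tryptophan: 0.037 g per 100 mL × 725 mL ÷ 100 = 0.27 g

potassium phosphate buffer 50.75 mL; ampicillin 2.04 mL; sucrose 43.02 mL; ammonium chloride 26.21 mL; L-tryptophan 0.27 g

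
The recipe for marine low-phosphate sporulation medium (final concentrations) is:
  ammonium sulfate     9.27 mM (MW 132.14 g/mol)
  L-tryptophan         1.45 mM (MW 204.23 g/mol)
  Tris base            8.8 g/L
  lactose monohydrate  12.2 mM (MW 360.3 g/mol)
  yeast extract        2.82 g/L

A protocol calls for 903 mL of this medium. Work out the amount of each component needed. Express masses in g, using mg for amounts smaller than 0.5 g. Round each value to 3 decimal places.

Target volume = 903 mL = 0.903 L.
ammonium sulfate: 9.27 mmol/L × 132.14 g/mol × 0.903 L ÷ 1000 = 1.106 g
L-tryptophan: 1.45 mmol/L × 204.23 mg/mmol × 0.903 L = 267.409 mg
Tris base: 8.8 g/L × 0.903 L = 7.946 g
lactose monohydrate: 12.2 mmol/L × 360.3 g/mol × 0.903 L ÷ 1000 = 3.969 g
yeast extract: 2.82 g/L × 0.903 L = 2.546 g

ammonium sulfate 1.106 g; L-tryptophan 267.409 mg; Tris base 7.946 g; lactose monohydrate 3.969 g; yeast extract 2.546 g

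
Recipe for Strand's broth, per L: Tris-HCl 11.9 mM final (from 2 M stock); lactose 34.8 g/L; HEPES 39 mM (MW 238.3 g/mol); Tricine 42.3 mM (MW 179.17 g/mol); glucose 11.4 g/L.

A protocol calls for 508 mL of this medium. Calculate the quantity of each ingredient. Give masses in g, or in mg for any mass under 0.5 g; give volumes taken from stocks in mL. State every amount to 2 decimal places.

Tris-HCl 3.02 mL; lactose 17.68 g; HEPES 4.72 g; Tricine 3.85 g; glucose 5.79 g

Working volume: 508 mL = 0.508 L.
Tris-HCl: V = C2·V2/C1 = 11.9 mM × 508 mL ÷ 2000 mM = 3.02 mL
lactose: 34.8 g/L × 0.508 L = 17.68 g
HEPES: 39 mmol/L × 238.3 g/mol × 0.508 L ÷ 1000 = 4.72 g
Tricine: 42.3 mmol/L × 179.17 g/mol × 0.508 L ÷ 1000 = 3.85 g
glucose: 11.4 g/L × 0.508 L = 5.79 g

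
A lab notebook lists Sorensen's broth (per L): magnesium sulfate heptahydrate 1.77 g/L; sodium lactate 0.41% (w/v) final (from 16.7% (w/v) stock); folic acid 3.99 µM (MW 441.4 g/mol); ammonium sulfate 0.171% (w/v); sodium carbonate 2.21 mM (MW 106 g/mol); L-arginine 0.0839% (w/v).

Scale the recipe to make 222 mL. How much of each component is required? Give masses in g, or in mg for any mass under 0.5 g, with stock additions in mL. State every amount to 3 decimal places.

Target volume = 222 mL = 0.222 L.
magnesium sulfate heptahydrate: 1.77 g/L × 0.222 L = 0.39294 g = 392.940 mg
sodium lactate: V = C2·V2/C1 = 0.41% ÷ 16.7% × 222 mL = 5.450 mL
folic acid: 3.99 µmol/L × 441.4 g/mol × 0.222 L ÷ 1000 = 0.391 mg
ammonium sulfate: 0.171 g per 100 mL × 222 mL ÷ 100 = 0.37962 g = 379.620 mg
sodium carbonate: 2.21 mmol/L × 106 mg/mmol × 0.222 L = 52.006 mg
L-arginine: 0.0839% w/v = 0.839 g/L → 0.839 × 0.222 L = 0.186258 g = 186.258 mg

magnesium sulfate heptahydrate 392.940 mg; sodium lactate 5.450 mL; folic acid 0.391 mg; ammonium sulfate 379.620 mg; sodium carbonate 52.006 mg; L-arginine 186.258 mg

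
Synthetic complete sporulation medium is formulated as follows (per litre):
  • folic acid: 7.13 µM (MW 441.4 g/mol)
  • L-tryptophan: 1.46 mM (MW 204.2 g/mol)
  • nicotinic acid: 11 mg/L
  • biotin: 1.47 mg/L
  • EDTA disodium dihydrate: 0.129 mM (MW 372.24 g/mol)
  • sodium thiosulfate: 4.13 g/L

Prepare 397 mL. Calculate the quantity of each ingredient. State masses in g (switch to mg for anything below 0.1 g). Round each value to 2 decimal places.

Scale factor relative to 1 L: 0.397.
folic acid: 7.13 µmol/L × 441.4 g/mol × 0.397 L ÷ 1000 = 1.25 mg
L-tryptophan: 1.46 mmol/L × 204.2 g/mol × 0.397 L ÷ 1000 = 0.12 g
nicotinic acid: 11 mg/L × 0.397 L = 4.37 mg
biotin: 1.47 mg/L × 0.397 L = 0.58 mg
EDTA disodium dihydrate: 0.129 mmol/L × 372.24 mg/mmol × 0.397 L = 19.06 mg
sodium thiosulfate: 4.13 g/L × 0.397 L = 1.64 g

folic acid 1.25 mg; L-tryptophan 0.12 g; nicotinic acid 4.37 mg; biotin 0.58 mg; EDTA disodium dihydrate 19.06 mg; sodium thiosulfate 1.64 g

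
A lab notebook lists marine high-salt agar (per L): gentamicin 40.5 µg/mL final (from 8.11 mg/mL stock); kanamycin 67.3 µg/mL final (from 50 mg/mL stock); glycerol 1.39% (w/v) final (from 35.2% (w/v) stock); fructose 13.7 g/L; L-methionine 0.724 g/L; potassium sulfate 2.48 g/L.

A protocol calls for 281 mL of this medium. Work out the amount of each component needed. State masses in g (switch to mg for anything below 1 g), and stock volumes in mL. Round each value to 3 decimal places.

Scale factor relative to 1 L: 0.281.
gentamicin: C1V1 = C2V2 → 40.5 µg/mL × 281 mL ÷ 8110 µg/mL = 1.403 mL
kanamycin: V = C2·V2/C1 = 67.3 µg/mL × 281 mL ÷ 50000 µg/mL = 0.378 mL
glycerol: dilute stock: 1.39% ÷ 35.2% × 281 mL = 11.096 mL
fructose: 13.7 g/L × 0.281 L = 3.850 g
L-methionine: 0.724 g/L × 0.281 L = 0.203444 g = 203.444 mg
potassium sulfate: 2.48 g/L × 0.281 L = 0.69688 g = 696.880 mg

gentamicin 1.403 mL; kanamycin 0.378 mL; glycerol 11.096 mL; fructose 3.850 g; L-methionine 203.444 mg; potassium sulfate 696.880 mg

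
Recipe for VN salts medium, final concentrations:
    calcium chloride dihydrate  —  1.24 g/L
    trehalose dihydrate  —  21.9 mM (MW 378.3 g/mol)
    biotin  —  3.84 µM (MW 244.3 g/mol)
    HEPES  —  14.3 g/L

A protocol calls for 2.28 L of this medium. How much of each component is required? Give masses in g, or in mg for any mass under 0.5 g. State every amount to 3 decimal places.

Scale factor relative to 1 L: 2.28.
calcium chloride dihydrate: 1.24 g/L × 2.28 L = 2.827 g
trehalose dihydrate: 21.9 mmol/L × 378.3 g/mol × 2.28 L ÷ 1000 = 18.889 g
biotin: 3.84 µmol/L × 244.3 g/mol × 2.28 L ÷ 1000 = 2.139 mg
HEPES: 14.3 g/L × 2.28 L = 32.604 g

calcium chloride dihydrate 2.827 g; trehalose dihydrate 18.889 g; biotin 2.139 mg; HEPES 32.604 g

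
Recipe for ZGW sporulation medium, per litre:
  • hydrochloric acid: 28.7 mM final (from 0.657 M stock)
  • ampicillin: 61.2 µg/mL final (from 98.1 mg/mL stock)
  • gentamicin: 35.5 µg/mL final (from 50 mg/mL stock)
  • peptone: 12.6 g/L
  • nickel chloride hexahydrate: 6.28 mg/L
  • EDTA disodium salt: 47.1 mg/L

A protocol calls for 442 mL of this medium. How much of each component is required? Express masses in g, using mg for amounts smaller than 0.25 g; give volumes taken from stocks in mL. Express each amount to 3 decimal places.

Scale factor relative to 1 L: 0.442.
hydrochloric acid: dilute stock: 28.7 mM × 442 mL ÷ 657 mM = 19.308 mL
ampicillin: V = C2·V2/C1 = 61.2 µg/mL × 442 mL ÷ 98100 µg/mL = 0.276 mL
gentamicin: C1V1 = C2V2 → 35.5 µg/mL × 442 mL ÷ 50000 µg/mL = 0.314 mL
peptone: 12.6 g/L × 0.442 L = 5.569 g
nickel chloride hexahydrate: 6.28 mg/L × 0.442 L = 2.776 mg
EDTA disodium salt: 47.1 mg/L × 0.442 L = 20.818 mg

hydrochloric acid 19.308 mL; ampicillin 0.276 mL; gentamicin 0.314 mL; peptone 5.569 g; nickel chloride hexahydrate 2.776 mg; EDTA disodium salt 20.818 mg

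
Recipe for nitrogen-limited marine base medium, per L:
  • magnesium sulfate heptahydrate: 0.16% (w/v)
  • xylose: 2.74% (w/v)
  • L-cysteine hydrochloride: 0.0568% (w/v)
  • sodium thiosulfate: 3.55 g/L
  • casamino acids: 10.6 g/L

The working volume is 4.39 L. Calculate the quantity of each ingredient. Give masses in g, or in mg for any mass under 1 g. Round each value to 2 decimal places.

Scale factor relative to 1 L: 4.39.
magnesium sulfate heptahydrate: 0.16% w/v = 1.6 g/L → 1.6 × 4.39 L = 7.02 g
xylose: 2.74% w/v = 27.4 g/L → 27.4 × 4.39 L = 120.29 g
L-cysteine hydrochloride: 0.0568% w/v = 0.568 g/L → 0.568 × 4.39 L = 2.49 g
sodium thiosulfate: 3.55 g/L × 4.39 L = 15.58 g
casamino acids: 10.6 g/L × 4.39 L = 46.53 g

magnesium sulfate heptahydrate 7.02 g; xylose 120.29 g; L-cysteine hydrochloride 2.49 g; sodium thiosulfate 15.58 g; casamino acids 46.53 g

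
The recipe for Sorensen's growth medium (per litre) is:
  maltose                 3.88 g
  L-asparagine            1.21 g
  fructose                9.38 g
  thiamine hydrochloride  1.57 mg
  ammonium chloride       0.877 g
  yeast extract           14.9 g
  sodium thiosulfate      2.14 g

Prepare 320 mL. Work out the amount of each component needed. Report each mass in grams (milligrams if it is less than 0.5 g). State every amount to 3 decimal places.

Ratio of target to recipe volume: 320 / 1000 = 0.32.
maltose: 3.88 g × (320 mL / 1000 mL) = 1.242 g
L-asparagine: 1.21 g × (320 mL / 1000 mL) = 0.3872 g = 387.200 mg
fructose: 9.38 g × (320 mL / 1000 mL) = 3.002 g
thiamine hydrochloride: 1.57 mg × (320 mL / 1000 mL) = 0.502 mg
ammonium chloride: 0.877 g × (320 mL / 1000 mL) = 0.28064 g = 280.640 mg
yeast extract: 14.9 g × (320 mL / 1000 mL) = 4.768 g
sodium thiosulfate: 2.14 g × (320 mL / 1000 mL) = 0.685 g

maltose 1.242 g; L-asparagine 387.200 mg; fructose 3.002 g; thiamine hydrochloride 0.502 mg; ammonium chloride 280.640 mg; yeast extract 4.768 g; sodium thiosulfate 0.685 g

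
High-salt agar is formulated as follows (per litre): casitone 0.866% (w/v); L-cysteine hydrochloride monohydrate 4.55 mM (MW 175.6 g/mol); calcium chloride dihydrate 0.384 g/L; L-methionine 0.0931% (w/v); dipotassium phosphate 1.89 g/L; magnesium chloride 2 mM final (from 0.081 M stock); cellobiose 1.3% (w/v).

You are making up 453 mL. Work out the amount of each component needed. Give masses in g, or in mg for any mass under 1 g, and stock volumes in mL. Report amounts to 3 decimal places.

Target volume = 453 mL = 0.453 L.
casitone: 0.866% w/v = 8.66 g/L → 8.66 × 0.453 L = 3.923 g
L-cysteine hydrochloride monohydrate: 4.55 mmol/L × 175.6 mg/mmol × 0.453 L = 361.938 mg
calcium chloride dihydrate: 0.384 g/L × 0.453 L = 0.173952 g = 173.952 mg
L-methionine: 0.0931 g per 100 mL × 453 mL ÷ 100 = 0.421743 g = 421.743 mg
dipotassium phosphate: 1.89 g/L × 0.453 L = 0.85617 g = 856.170 mg
magnesium chloride: dilute stock: 2 mM × 453 mL ÷ 81 mM = 11.185 mL
cellobiose: 1.3% w/v = 13 g/L → 13 × 0.453 L = 5.889 g

casitone 3.923 g; L-cysteine hydrochloride monohydrate 361.938 mg; calcium chloride dihydrate 173.952 mg; L-methionine 421.743 mg; dipotassium phosphate 856.170 mg; magnesium chloride 11.185 mL; cellobiose 5.889 g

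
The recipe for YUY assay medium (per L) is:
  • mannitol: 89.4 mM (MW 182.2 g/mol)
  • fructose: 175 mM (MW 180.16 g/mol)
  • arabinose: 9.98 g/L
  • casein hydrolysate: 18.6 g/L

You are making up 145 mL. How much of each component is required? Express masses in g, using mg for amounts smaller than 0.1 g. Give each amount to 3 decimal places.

mannitol 2.362 g; fructose 4.572 g; arabinose 1.447 g; casein hydrolysate 2.697 g

Target volume = 145 mL = 0.145 L.
mannitol: 89.4 mmol/L × 182.2 g/mol × 0.145 L ÷ 1000 = 2.362 g
fructose: 175 mmol/L × 180.16 g/mol × 0.145 L ÷ 1000 = 4.572 g
arabinose: 9.98 g/L × 0.145 L = 1.447 g
casein hydrolysate: 18.6 g/L × 0.145 L = 2.697 g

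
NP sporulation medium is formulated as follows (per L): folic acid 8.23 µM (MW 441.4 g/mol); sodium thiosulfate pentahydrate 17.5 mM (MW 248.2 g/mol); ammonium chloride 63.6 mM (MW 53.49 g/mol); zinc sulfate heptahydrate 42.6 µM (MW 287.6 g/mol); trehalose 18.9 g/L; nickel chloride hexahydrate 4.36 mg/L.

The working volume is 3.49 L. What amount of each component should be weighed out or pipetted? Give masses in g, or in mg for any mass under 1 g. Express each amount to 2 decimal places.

folic acid 12.68 mg; sodium thiosulfate pentahydrate 15.16 g; ammonium chloride 11.87 g; zinc sulfate heptahydrate 42.76 mg; trehalose 65.96 g; nickel chloride hexahydrate 15.22 mg

Working volume: 3.49 L.
folic acid: 8.23 µmol/L × 441.4 g/mol × 3.49 L ÷ 1000 = 12.68 mg
sodium thiosulfate pentahydrate: 17.5 mmol/L × 248.2 g/mol × 3.49 L ÷ 1000 = 15.16 g
ammonium chloride: 63.6 mmol/L × 53.49 g/mol × 3.49 L ÷ 1000 = 11.87 g
zinc sulfate heptahydrate: 42.6 µmol/L × 287.6 g/mol × 3.49 L ÷ 1000 = 42.76 mg
trehalose: 18.9 g/L × 3.49 L = 65.96 g
nickel chloride hexahydrate: 4.36 mg/L × 3.49 L = 15.22 mg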